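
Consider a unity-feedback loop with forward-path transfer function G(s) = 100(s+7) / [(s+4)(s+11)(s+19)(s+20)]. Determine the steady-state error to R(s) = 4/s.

System type = 0 (no poles at s=0).
K_p = lim_{s→0} G(s) = 100·7 / (4·11·19·20) = 35/836.
e_ss = 4/(1 + K_p) = 4/(871/836) = 3344/871.

3344/871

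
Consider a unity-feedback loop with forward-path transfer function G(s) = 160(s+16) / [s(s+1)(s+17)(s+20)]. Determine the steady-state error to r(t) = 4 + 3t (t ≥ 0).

51/128

The open loop has one pole at the origin → type 1 system. Taking each input component in turn:
  • 4: tracked with zero error.
  • 3t: e_ss = 3/K_v with K_v=128/17 → 51/128.
Total e_ss = 51/128.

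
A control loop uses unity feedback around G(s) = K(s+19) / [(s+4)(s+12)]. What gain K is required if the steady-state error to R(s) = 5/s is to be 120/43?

System type = 0 (no poles at s=0).
K_p = lim_{s→0} G(s) = K·19 / (4·12) = (19/48)·K.
e_ss = 5/(1 + K_p) = 120/43 ⇒ 1 + (19/48)·K = 43/24 ⇒ K = 2.

2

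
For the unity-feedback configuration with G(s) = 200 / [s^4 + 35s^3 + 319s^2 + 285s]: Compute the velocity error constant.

40/57

Lowest-order denominator term is 285s, so the open loop has 1 pole at the origin → type 1 system.
K_v = lim_{s→0} s·G(s) = 200 / 285 = 40/57.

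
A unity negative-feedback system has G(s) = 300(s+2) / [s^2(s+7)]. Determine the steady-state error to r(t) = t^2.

7/300

The open loop has two poles at the origin → type 2 system.
K_a = lim_{s→0} s^2·G(s) = 300·2 / (7) = 600/7.
r(t) = t^2 gives R(s) = 2/s^3.
e_ss = 2/K_a = 2/(600/7) = 7/300.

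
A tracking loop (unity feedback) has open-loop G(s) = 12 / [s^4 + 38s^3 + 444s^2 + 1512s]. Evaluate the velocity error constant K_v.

1/126

The denominator has no term below 1512s — 1 pole at s=0, type 1.
K_v = lim_{s→0} s·G(s) = 12 / 1512 = 1/126.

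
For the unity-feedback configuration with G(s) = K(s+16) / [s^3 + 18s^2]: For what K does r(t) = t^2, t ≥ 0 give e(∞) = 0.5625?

4

The denominator has no term below 18s^2 — 2 poles at s=0, type 2.
K_a = lim_{s→0} s^2·G(s) = K·16 / 18 = (8/9)·K.
e_ss = 2/K_a = 0.5625 ⇒ K_a = 32/9 ⇒ K = (32/9)/(8/9) = 4.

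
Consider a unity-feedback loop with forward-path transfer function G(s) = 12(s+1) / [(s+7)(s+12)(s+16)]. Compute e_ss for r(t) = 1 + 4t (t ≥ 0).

infinity

No free integrators in G(s): this is a type 0 system. By superposition:
  • 1: e_ss = 1/(1+K_p) with K_p=1/112 → 112/113.
  • 4t: a type-0 system cannot track it, e_ss → ∞.
The unbounded component dominates.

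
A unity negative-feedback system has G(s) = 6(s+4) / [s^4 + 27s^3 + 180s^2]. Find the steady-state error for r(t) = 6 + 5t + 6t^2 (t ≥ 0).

90

Lowest-order denominator term is 180s^2, so the open loop has 2 poles at the origin → type 2 system. By superposition:
  • 6: tracked with zero error.
  • 5t: tracked with zero error.
  • 6t^2: e_ss = 12/K_a with K_a=2/15 → 90.
Total e_ss = 90.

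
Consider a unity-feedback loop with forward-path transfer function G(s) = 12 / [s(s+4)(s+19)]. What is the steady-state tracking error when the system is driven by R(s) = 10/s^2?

One free integrator in G(s): this is a type 1 system.
K_v = lim_{s→0} s·G(s) = 12 / (4·19) = 3/19.
e_ss = 10/K_v = 10/(3/19) = 190/3.

190/3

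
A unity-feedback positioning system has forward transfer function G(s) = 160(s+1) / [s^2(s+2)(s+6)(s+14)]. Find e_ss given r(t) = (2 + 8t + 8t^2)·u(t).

G(s) has two factors of s in the denominator, so the system is type 2. By superposition:
  • 2: tracked with zero error.
  • 8t: tracked with zero error.
  • 8t^2: e_ss = 16/K_a with K_a=20/21 → 16.8.
Total e_ss = 16.8.

16.8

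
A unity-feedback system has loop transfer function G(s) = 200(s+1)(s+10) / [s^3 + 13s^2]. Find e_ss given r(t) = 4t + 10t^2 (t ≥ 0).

Lowest-order denominator term is 13s^2, so the open loop has 2 poles at the origin → type 2 system. By superposition:
  • 4t: tracked with zero error.
  • 10t^2: e_ss = 20/K_a with K_a=2000/13 → 0.13.
Total e_ss = 0.13.

0.13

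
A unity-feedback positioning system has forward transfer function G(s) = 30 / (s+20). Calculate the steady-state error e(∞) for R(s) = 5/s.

2

G(s) has no factors of s in the denominator, so the system is type 0.
K_p = lim_{s→0} G(s) = 30 / (20) = 1.5.
e_ss = 5/(1 + K_p) = 5/2.5 = 2.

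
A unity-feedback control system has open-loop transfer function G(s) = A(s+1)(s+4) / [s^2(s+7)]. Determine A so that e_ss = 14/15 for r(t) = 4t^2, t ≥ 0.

15

The open loop has two poles at the origin → type 2 system.
K_a = lim_{s→0} s^2·G(s) = A·1·4 / (7) = (4/7)·A.
e_ss = 8/K_a = 14/15 ⇒ K_a = 60/7 ⇒ A = (60/7)/(4/7) = 15.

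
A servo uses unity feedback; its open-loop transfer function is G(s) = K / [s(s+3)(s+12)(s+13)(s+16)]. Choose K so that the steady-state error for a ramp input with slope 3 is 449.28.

50

System type = 1 (one pole at s=0).
K_v = lim_{s→0} s·G(s) = K / (3·12·13·16) = (1/7488)·K.
e_ss = 3/K_v = 449.28 ⇒ K_v = 25/3744 ⇒ K = (25/3744)/(1/7488) = 50.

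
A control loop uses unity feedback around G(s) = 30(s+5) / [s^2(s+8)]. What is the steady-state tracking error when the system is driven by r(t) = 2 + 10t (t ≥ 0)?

0

System type = 2 (two poles at s=0). By superposition:
  • 2: tracked with zero error.
  • 10t: tracked with zero error.
Total e_ss = 0.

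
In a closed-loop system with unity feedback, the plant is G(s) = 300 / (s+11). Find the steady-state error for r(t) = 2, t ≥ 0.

The open loop has no poles at the origin → type 0 system.
K_p = lim_{s→0} G(s) = 300 / (11) = 300/11.
e_ss = 2/(1 + K_p) = 2/(311/11) = 22/311.

22/311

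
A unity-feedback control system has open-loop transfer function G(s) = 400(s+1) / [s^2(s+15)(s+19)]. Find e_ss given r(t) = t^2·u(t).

1.425

G(s) has two factors of s in the denominator, so the system is type 2.
K_a = lim_{s→0} s^2·G(s) = 400·1 / (15·19) = 80/57.
r(t) = t^2 gives R(s) = 2/s^3.
e_ss = 2/K_a = 2/(80/57) = 1.425.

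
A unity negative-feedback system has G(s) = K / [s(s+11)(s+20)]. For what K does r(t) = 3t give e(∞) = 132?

5

G(s) has one factor of s in the denominator, so the system is type 1.
K_v = lim_{s→0} s·G(s) = K / (11·20) = (1/220)·K.
e_ss = 3/K_v = 132 ⇒ K_v = 1/44 ⇒ K = (1/44)/(1/220) = 5.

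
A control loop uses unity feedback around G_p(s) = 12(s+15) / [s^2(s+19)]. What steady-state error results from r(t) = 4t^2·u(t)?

The open loop has two poles at the origin → type 2 system.
K_a = lim_{s→0} s^2·G_p(s) = 12·15 / (19) = 180/19.
r(t) = 4t^2 gives R(s) = 8/s^3.
e_ss = 8/K_a = 8/(180/19) = 38/45.

38/45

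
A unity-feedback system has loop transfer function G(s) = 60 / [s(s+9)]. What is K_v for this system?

20/3

One free integrator in G(s): this is a type 1 system.
K_v = lim_{s→0} s·G(s) = 60 / (9) = 20/3.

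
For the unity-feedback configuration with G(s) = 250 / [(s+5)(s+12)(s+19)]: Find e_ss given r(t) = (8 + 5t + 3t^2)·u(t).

G(s) has no factors of s in the denominator, so the system is type 0. Taking each input component in turn:
  • 8: e_ss = 8/(1+K_p) with K_p=25/114 → 912/139.
  • 5t: a type-0 system cannot track it, e_ss → ∞.
  • 3t^2: a type-0 system cannot track it, e_ss → ∞.
The unbounded component dominates.

infinity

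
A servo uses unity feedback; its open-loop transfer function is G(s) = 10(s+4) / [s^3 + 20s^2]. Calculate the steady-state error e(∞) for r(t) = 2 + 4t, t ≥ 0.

Factoring s^2 from the denominator leaves a polynomial with constant term 20, so the system is type 2. Taking each input component in turn:
  • 2: tracked with zero error.
  • 4t: tracked with zero error.
Total e_ss = 0.

0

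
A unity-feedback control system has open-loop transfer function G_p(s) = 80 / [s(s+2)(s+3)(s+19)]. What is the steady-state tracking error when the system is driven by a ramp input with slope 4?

System type = 1 (one pole at s=0).
K_v = lim_{s→0} s·G_p(s) = 80 / (2·3·19) = 40/57.
e_ss = 4/K_v = 4/(40/57) = 5.7.

5.7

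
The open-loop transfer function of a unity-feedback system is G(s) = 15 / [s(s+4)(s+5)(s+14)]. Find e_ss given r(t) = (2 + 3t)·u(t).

One free integrator in G(s): this is a type 1 system. Treating each term separately:
  • 2: tracked with zero error.
  • 3t: e_ss = 3/K_v with K_v=3/56 → 56.
Total e_ss = 56.

56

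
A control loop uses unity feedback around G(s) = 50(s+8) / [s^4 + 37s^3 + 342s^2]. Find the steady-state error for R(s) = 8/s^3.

Factoring s^2 from the denominator leaves a polynomial with constant term 342, so the system is type 2.
K_a = lim_{s→0} s^2·G(s) = 50·8 / 342 = 200/171.
r(t) = 4t^2 gives R(s) = 8/s^3.
e_ss = 8/K_a = 8/(200/171) = 6.84.

6.84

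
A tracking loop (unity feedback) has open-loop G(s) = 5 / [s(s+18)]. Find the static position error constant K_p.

K_p = lim_{s→0} G(s); with 1 pole at the origin the limit diverges, so K_p = ∞.

infinity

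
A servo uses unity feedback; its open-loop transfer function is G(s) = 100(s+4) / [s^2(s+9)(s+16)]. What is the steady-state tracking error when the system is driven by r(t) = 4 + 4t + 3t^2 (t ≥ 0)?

System type = 2 (two poles at s=0). Treating each term separately:
  • 4: tracked with zero error.
  • 4t: tracked with zero error.
  • 3t^2: e_ss = 6/K_a with K_a=25/9 → 2.16.
Total e_ss = 2.16.

2.16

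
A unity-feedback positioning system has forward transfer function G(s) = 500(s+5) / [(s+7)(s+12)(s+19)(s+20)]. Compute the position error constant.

125/1596

The open loop has no poles at the origin → type 0 system.
K_p = lim_{s→0} G(s) = 500·5 / (7·12·19·20) = 125/1596.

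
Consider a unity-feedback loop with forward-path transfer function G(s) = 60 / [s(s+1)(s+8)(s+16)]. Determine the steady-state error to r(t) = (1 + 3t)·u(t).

One free integrator in G(s): this is a type 1 system. Taking each input component in turn:
  • 1: tracked with zero error.
  • 3t: e_ss = 3/K_v with K_v=15/32 → 6.4.
Total e_ss = 6.4.

6.4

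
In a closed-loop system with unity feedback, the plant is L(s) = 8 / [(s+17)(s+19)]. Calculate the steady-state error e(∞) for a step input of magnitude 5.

L(s) has no factors of s in the denominator, so the system is type 0.
K_p = lim_{s→0} L(s) = 8 / (17·19) = 8/323.
e_ss = 5/(1 + K_p) = 5/(331/323) = 1615/331.

1615/331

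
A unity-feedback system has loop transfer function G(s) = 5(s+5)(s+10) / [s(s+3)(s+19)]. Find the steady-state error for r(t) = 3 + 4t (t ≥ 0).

0.912

One free integrator in G(s): this is a type 1 system. By superposition:
  • 3: tracked with zero error.
  • 4t: e_ss = 4/K_v with K_v=250/57 → 0.912.
Total e_ss = 0.912.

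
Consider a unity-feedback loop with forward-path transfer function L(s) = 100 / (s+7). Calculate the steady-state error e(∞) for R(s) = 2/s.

The open loop has no poles at the origin → type 0 system.
K_p = lim_{s→0} L(s) = 100 / (7) = 100/7.
e_ss = 2/(1 + K_p) = 2/(107/7) = 14/107.

14/107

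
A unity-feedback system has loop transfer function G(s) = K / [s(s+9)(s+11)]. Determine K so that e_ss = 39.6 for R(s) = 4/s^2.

10

The open loop has one pole at the origin → type 1 system.
K_v = lim_{s→0} s·G(s) = K / (9·11) = (1/99)·K.
e_ss = 4/K_v = 39.6 ⇒ K_v = 10/99 ⇒ K = (10/99)/(1/99) = 10.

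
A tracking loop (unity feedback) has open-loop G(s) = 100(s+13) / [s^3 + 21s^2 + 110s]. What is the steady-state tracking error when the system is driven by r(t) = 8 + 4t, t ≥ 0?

The denominator has no term below 110s — 1 pole at s=0, type 1. Taking each input component in turn:
  • 8: tracked with zero error.
  • 4t: e_ss = 4/K_v with K_v=130/11 → 22/65.
Total e_ss = 22/65.

22/65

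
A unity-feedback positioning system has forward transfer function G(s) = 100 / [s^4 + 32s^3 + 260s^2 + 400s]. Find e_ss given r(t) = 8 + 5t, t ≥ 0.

20

Lowest-order denominator term is 400s, so the open loop has 1 pole at the origin → type 1 system. Taking each input component in turn:
  • 8: tracked with zero error.
  • 5t: e_ss = 5/K_v with K_v=0.25 → 20.
Total e_ss = 20.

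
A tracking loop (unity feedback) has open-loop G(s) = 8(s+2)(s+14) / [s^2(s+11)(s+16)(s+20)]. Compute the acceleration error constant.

Two free integrators in G(s): this is a type 2 system.
K_a = lim_{s→0} s^2·G(s) = 8·2·14 / (11·16·20) = 7/110.

7/110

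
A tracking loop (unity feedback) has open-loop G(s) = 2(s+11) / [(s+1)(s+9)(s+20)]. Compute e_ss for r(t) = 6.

System type = 0 (no poles at s=0).
K_p = lim_{s→0} G(s) = 2·11 / (1·9·20) = 11/90.
e_ss = 6/(1 + K_p) = 6/(101/90) = 540/101.

540/101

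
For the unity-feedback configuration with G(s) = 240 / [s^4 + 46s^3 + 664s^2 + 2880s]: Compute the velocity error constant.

1/12

The denominator has no term below 2880s — 1 pole at s=0, type 1.
K_v = lim_{s→0} s·G(s) = 240 / 2880 = 1/12.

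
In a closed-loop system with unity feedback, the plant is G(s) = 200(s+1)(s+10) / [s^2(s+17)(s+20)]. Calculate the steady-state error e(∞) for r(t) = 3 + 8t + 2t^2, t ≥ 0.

G(s) has two factors of s in the denominator, so the system is type 2. Treating each term separately:
  • 3: tracked with zero error.
  • 8t: tracked with zero error.
  • 2t^2: e_ss = 4/K_a with K_a=100/17 → 0.68.
Total e_ss = 0.68.

0.68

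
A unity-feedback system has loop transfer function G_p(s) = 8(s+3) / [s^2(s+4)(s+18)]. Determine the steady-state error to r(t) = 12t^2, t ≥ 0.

G_p(s) has two factors of s in the denominator, so the system is type 2.
K_a = lim_{s→0} s^2·G_p(s) = 8·3 / (4·18) = 1/3.
r(t) = 12t^2 gives R(s) = 24/s^3.
e_ss = 24/K_a = 24/(1/3) = 72.

72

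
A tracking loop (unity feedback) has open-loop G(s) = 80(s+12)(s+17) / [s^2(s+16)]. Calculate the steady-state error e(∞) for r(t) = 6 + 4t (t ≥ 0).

G(s) has two factors of s in the denominator, so the system is type 2. Treating each term separately:
  • 6: tracked with zero error.
  • 4t: tracked with zero error.
Total e_ss = 0.

0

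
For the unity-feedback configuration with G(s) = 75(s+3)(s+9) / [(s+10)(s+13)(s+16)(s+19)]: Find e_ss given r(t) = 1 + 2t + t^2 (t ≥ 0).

infinity

System type = 0 (no poles at s=0). Taking each input component in turn:
  • 1: e_ss = 1/(1+K_p) with K_p=405/7904 → 7904/8309.
  • 2t: a type-0 system cannot track it, e_ss → ∞.
  • t^2: a type-0 system cannot track it, e_ss → ∞.
The unbounded component dominates.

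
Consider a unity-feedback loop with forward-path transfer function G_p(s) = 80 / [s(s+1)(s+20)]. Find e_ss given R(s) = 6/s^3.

infinity

The open loop has one pole at the origin → type 1 system.
For a type-1 system K_a = 0, so e_ss to a parabolic input is unbounded.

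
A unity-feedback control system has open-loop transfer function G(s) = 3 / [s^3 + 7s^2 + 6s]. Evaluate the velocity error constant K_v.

Factoring s from the denominator leaves a polynomial with constant term 6, so the system is type 1.
K_v = lim_{s→0} s·G(s) = 3 / 6 = 0.5.

0.5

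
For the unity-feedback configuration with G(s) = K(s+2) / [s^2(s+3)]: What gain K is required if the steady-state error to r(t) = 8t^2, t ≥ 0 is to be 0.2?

120

The open loop has two poles at the origin → type 2 system.
K_a = lim_{s→0} s^2·G(s) = K·2 / (3) = (2/3)·K.
e_ss = 16/K_a = 0.2 ⇒ K_a = 80 ⇒ K = 80/(2/3) = 120.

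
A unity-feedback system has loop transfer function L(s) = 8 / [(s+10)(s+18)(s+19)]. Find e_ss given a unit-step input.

No free integrators in L(s): this is a type 0 system.
K_p = lim_{s→0} L(s) = 8 / (10·18·19) = 2/855.
e_ss = 1/(1 + K_p) = 1/(857/855) = 855/857.

855/857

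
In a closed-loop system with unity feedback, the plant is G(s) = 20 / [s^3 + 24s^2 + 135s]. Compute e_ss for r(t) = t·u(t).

Lowest-order denominator term is 135s, so the open loop has 1 pole at the origin → type 1 system.
K_v = lim_{s→0} s·G(s) = 20 / 135 = 4/27.
e_ss = 1/K_v = 1/(4/27) = 6.75.

6.75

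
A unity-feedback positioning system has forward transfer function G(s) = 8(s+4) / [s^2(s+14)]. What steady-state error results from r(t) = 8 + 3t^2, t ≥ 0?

2.625

System type = 2 (two poles at s=0). Treating each term separately:
  • 8: tracked with zero error.
  • 3t^2: e_ss = 6/K_a with K_a=16/7 → 2.625.
Total e_ss = 2.625.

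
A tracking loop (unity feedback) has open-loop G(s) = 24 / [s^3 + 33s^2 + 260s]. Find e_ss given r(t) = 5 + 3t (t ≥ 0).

Factoring s from the denominator leaves a polynomial with constant term 260, so the system is type 1. Treating each term separately:
  • 5: tracked with zero error.
  • 3t: e_ss = 3/K_v with K_v=6/65 → 32.5.
Total e_ss = 32.5.

32.5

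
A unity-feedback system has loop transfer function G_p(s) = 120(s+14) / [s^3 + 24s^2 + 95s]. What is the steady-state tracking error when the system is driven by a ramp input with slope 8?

19/42

The denominator has no term below 95s — 1 pole at s=0, type 1.
K_v = lim_{s→0} s·G_p(s) = 120·14 / 95 = 336/19.
e_ss = 8/K_v = 8/(336/19) = 19/42.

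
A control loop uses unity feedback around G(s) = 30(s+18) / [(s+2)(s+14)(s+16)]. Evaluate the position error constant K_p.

System type = 0 (no poles at s=0).
K_p = lim_{s→0} G(s) = 30·18 / (2·14·16) = 135/112.

135/112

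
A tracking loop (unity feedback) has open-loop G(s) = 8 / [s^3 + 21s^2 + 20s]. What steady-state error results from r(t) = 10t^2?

The denominator has no term below 20s — 1 pole at s=0, type 1.
K_a = lim_{s→0} s^2·G(s) = 0; the steady-state error to this parabolic input grows without bound.

infinity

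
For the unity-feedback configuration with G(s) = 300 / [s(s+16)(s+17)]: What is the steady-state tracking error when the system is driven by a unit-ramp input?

G(s) has one factor of s in the denominator, so the system is type 1.
K_v = lim_{s→0} s·G(s) = 300 / (16·17) = 75/68.
e_ss = 1/K_v = 1/(75/68) = 68/75.

68/75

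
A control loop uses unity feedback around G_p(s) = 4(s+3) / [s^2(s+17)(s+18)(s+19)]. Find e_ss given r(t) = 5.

0

Two free integrators in G_p(s): this is a type 2 system.
A type-2 system has K_p = ∞, so it tracks a step input with zero steady-state error.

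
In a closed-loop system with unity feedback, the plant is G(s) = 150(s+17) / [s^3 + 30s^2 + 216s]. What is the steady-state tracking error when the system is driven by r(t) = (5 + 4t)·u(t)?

144/425

Lowest-order denominator term is 216s, so the open loop has 1 pole at the origin → type 1 system. Taking each input component in turn:
  • 5: tracked with zero error.
  • 4t: e_ss = 4/K_v with K_v=425/36 → 144/425.
Total e_ss = 144/425.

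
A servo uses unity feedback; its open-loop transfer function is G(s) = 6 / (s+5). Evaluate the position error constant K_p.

The open loop has no poles at the origin → type 0 system.
K_p = lim_{s→0} G(s) = 6 / (5) = 1.2.

1.2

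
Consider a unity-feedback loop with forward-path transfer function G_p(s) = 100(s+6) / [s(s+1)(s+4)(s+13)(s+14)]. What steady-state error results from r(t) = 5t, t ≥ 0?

91/15

System type = 1 (one pole at s=0).
K_v = lim_{s→0} s·G_p(s) = 100·6 / (1·4·13·14) = 75/91.
e_ss = 5/K_v = 5/(75/91) = 91/15.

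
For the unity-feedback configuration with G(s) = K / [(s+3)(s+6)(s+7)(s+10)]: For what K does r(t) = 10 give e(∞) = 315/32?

No free integrators in G(s): this is a type 0 system.
K_p = lim_{s→0} G(s) = K / (3·6·7·10) = (1/1260)·K.
e_ss = 10/(1 + K_p) = 315/32 ⇒ 1 + (1/1260)·K = 64/63 ⇒ K = 20.

20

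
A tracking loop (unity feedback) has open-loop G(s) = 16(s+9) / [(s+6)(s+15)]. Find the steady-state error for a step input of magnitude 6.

30/13

System type = 0 (no poles at s=0).
K_p = lim_{s→0} G(s) = 16·9 / (6·15) = 1.6.
e_ss = 6/(1 + K_p) = 6/2.6 = 30/13.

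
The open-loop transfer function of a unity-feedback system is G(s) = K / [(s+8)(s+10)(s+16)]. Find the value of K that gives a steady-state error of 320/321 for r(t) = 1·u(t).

4

The open loop has no poles at the origin → type 0 system.
K_p = lim_{s→0} G(s) = K / (8·10·16) = (1/1280)·K.
e_ss = 1/(1 + K_p) = 320/321 ⇒ 1 + (1/1280)·K = 321/320 ⇒ K = 4.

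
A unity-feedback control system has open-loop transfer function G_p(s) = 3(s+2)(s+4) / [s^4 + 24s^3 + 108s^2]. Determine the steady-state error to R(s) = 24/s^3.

108

Factoring s^2 from the denominator leaves a polynomial with constant term 108, so the system is type 2.
K_a = lim_{s→0} s^2·G_p(s) = 3·2·4 / 108 = 2/9.
r(t) = 12t^2 gives R(s) = 24/s^3.
e_ss = 24/K_a = 24/(2/9) = 108.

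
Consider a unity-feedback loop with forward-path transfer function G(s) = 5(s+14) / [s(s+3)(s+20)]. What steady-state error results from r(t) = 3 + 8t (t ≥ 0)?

The open loop has one pole at the origin → type 1 system. By superposition:
  • 3: tracked with zero error.
  • 8t: e_ss = 8/K_v with K_v=7/6 → 48/7.
Total e_ss = 48/7.

48/7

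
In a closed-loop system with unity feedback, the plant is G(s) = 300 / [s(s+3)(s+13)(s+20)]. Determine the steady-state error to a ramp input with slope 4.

G(s) has one factor of s in the denominator, so the system is type 1.
K_v = lim_{s→0} s·G(s) = 300 / (3·13·20) = 5/13.
e_ss = 4/K_v = 4/(5/13) = 10.4.

10.4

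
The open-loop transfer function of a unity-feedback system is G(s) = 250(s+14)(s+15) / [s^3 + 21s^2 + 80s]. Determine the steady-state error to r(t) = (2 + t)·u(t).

Lowest-order denominator term is 80s, so the open loop has 1 pole at the origin → type 1 system. Taking each input component in turn:
  • 2: tracked with zero error.
  • t: e_ss = 1/K_v with K_v=656.25 → 4/2625.
Total e_ss = 4/2625.

4/2625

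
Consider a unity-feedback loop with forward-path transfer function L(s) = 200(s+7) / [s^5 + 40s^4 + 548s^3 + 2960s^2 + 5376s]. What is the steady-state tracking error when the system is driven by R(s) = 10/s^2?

38.4

The denominator has no term below 5376s — 1 pole at s=0, type 1.
K_v = lim_{s→0} s·L(s) = 200·7 / 5376 = 25/96.
e_ss = 10/K_v = 10/(25/96) = 38.4.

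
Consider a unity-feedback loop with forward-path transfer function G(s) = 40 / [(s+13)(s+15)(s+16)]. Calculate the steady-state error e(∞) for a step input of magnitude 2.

No free integrators in G(s): this is a type 0 system.
K_p = lim_{s→0} G(s) = 40 / (13·15·16) = 1/78.
e_ss = 2/(1 + K_p) = 2/(79/78) = 156/79.

156/79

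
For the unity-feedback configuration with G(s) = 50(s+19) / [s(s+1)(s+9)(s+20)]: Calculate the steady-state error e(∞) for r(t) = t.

18/95

The open loop has one pole at the origin → type 1 system.
K_v = lim_{s→0} s·G(s) = 50·19 / (1·9·20) = 95/18.
e_ss = 1/K_v = 1/(95/18) = 18/95.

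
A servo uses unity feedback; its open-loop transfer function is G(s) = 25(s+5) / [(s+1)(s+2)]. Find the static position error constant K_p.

System type = 0 (no poles at s=0).
K_p = lim_{s→0} G(s) = 25·5 / (1·2) = 62.5.

62.5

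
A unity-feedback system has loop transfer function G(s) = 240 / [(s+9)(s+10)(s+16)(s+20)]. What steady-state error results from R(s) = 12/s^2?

infinity

The open loop has no poles at the origin → type 0 system.
K_v = lim_{s→0} s·G(s) = 0; the steady-state error to this ramp input grows without bound.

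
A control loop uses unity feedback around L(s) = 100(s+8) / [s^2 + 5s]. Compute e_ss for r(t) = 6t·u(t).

0.0375

Lowest-order denominator term is 5s, so the open loop has 1 pole at the origin → type 1 system.
K_v = lim_{s→0} s·L(s) = 100·8 / 5 = 160.
e_ss = 6/K_v = 6/160 = 0.0375.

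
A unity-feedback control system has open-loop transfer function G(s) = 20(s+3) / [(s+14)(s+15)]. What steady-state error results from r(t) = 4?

28/9

The open loop has no poles at the origin → type 0 system.
K_p = lim_{s→0} G(s) = 20·3 / (14·15) = 2/7.
e_ss = 4/(1 + K_p) = 4/(9/7) = 28/9.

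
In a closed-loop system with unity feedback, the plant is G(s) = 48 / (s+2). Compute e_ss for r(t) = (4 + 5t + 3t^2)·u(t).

System type = 0 (no poles at s=0). Taking each input component in turn:
  • 4: e_ss = 4/(1+K_p) with K_p=24 → 0.16.
  • 5t: a type-0 system cannot track it, e_ss → ∞.
  • 3t^2: a type-0 system cannot track it, e_ss → ∞.
The unbounded component dominates.

infinity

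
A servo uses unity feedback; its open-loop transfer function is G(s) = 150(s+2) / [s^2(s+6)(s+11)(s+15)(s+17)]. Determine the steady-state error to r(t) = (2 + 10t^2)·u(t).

System type = 2 (two poles at s=0). By superposition:
  • 2: tracked with zero error.
  • 10t^2: e_ss = 20/K_a with K_a=10/561 → 1122.
Total e_ss = 1122.

1122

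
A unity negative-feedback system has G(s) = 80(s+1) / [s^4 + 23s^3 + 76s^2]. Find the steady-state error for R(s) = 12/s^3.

Factoring s^2 from the denominator leaves a polynomial with constant term 76, so the system is type 2.
K_a = lim_{s→0} s^2·G(s) = 80·1 / 76 = 20/19.
r(t) = 6t^2 gives R(s) = 12/s^3.
e_ss = 12/K_a = 12/(20/19) = 11.4.

11.4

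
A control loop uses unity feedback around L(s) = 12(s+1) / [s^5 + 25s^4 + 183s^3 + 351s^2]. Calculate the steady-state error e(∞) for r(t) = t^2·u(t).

Lowest-order denominator term is 351s^2, so the open loop has 2 poles at the origin → type 2 system.
K_a = lim_{s→0} s^2·L(s) = 12·1 / 351 = 4/117.
r(t) = t^2 gives R(s) = 2/s^3.
e_ss = 2/K_a = 2/(4/117) = 58.5.

58.5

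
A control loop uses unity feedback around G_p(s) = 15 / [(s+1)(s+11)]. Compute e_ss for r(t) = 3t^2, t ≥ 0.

The open loop has no poles at the origin → type 0 system.
For a type-0 system K_a = 0, so e_ss to a parabolic input is unbounded.

infinity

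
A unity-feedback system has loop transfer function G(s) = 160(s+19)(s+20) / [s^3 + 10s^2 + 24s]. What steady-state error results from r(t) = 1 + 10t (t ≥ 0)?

3/760

The denominator has no term below 24s — 1 pole at s=0, type 1. Taking each input component in turn:
  • 1: tracked with zero error.
  • 10t: e_ss = 10/K_v with K_v=7600/3 → 3/760.
Total e_ss = 3/760.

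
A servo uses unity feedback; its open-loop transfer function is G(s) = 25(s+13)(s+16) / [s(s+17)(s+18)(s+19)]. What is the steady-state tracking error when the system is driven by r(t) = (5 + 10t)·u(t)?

2907/260

System type = 1 (one pole at s=0). Taking each input component in turn:
  • 5: tracked with zero error.
  • 10t: e_ss = 10/K_v with K_v=2600/2907 → 2907/260.
Total e_ss = 2907/260.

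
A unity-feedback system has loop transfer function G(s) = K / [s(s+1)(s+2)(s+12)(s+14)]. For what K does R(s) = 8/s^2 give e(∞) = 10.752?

G(s) has one factor of s in the denominator, so the system is type 1.
K_v = lim_{s→0} s·G(s) = K / (1·2·12·14) = (1/336)·K.
e_ss = 8/K_v = 10.752 ⇒ K_v = 125/168 ⇒ K = (125/168)/(1/336) = 250.

250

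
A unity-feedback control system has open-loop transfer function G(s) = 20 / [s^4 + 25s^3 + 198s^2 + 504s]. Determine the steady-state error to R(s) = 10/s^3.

Lowest-order denominator term is 504s, so the open loop has 1 pole at the origin → type 1 system.
For a type-1 system K_a = 0, so e_ss to a parabolic input is unbounded.

infinity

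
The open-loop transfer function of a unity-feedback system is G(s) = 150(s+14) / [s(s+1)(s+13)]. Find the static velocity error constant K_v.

2100/13

The open loop has one pole at the origin → type 1 system.
K_v = lim_{s→0} s·G(s) = 150·14 / (1·13) = 2100/13.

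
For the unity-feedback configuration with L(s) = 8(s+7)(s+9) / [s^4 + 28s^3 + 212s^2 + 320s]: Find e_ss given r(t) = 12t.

Factoring s from the denominator leaves a polynomial with constant term 320, so the system is type 1.
K_v = lim_{s→0} s·L(s) = 8·7·9 / 320 = 1.575.
e_ss = 12/K_v = 12/1.575 = 160/21.

160/21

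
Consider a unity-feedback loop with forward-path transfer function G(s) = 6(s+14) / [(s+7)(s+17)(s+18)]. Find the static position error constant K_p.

G(s) has no factors of s in the denominator, so the system is type 0.
K_p = lim_{s→0} G(s) = 6·14 / (7·17·18) = 2/51.

2/51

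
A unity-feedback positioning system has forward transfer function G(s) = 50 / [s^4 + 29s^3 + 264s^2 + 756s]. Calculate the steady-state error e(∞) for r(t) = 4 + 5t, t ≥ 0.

Factoring s from the denominator leaves a polynomial with constant term 756, so the system is type 1. Treating each term separately:
  • 4: tracked with zero error.
  • 5t: e_ss = 5/K_v with K_v=25/378 → 75.6.
Total e_ss = 75.6.

75.6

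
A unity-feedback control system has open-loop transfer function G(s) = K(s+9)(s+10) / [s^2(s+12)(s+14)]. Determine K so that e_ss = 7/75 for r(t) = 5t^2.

200

Two free integrators in G(s): this is a type 2 system.
K_a = lim_{s→0} s^2·G(s) = K·9·10 / (12·14) = (15/28)·K.
e_ss = 10/K_a = 7/75 ⇒ K_a = 750/7 ⇒ K = (750/7)/(15/28) = 200.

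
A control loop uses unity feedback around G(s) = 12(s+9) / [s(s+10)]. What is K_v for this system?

The open loop has one pole at the origin → type 1 system.
K_v = lim_{s→0} s·G(s) = 12·9 / (10) = 10.8.

10.8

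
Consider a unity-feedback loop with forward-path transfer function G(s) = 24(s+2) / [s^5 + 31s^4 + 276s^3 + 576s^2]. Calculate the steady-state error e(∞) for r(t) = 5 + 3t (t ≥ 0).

Factoring s^2 from the denominator leaves a polynomial with constant term 576, so the system is type 2. Taking each input component in turn:
  • 5: tracked with zero error.
  • 3t: tracked with zero error.
Total e_ss = 0.

0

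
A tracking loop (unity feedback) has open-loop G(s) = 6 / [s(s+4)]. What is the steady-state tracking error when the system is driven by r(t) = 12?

0

One free integrator in G(s): this is a type 1 system.
A type-1 system has K_p = ∞, so it tracks a step input with zero steady-state error.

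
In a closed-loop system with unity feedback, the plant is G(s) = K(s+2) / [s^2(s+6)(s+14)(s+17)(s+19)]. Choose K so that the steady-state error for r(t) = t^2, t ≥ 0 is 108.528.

250

G(s) has two factors of s in the denominator, so the system is type 2.
K_a = lim_{s→0} s^2·G(s) = K·2 / (6·14·17·19) = (1/13566)·K.
e_ss = 2/K_a = 108.528 ⇒ K_a = 125/6783 ⇒ K = (125/6783)/(1/13566) = 250.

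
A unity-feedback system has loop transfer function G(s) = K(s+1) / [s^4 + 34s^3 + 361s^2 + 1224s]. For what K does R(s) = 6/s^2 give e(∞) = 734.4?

The denominator has no term below 1224s — 1 pole at s=0, type 1.
K_v = lim_{s→0} s·G(s) = K·1 / 1224 = (1/1224)·K.
e_ss = 6/K_v = 734.4 ⇒ K_v = 5/612 ⇒ K = (5/612)/(1/1224) = 10.

10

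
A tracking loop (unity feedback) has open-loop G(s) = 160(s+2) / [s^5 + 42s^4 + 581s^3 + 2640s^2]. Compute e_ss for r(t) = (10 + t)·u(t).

0

Lowest-order denominator term is 2640s^2, so the open loop has 2 poles at the origin → type 2 system. Taking each input component in turn:
  • 10: tracked with zero error.
  • t: tracked with zero error.
Total e_ss = 0.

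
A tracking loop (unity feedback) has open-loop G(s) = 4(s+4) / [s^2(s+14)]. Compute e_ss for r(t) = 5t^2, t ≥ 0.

8.75

G(s) has two factors of s in the denominator, so the system is type 2.
K_a = lim_{s→0} s^2·G(s) = 4·4 / (14) = 8/7.
r(t) = 5t^2 gives R(s) = 10/s^3.
e_ss = 10/K_a = 10/(8/7) = 8.75.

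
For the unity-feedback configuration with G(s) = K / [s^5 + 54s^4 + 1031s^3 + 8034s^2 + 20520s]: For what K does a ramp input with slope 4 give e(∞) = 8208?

Factoring s from the denominator leaves a polynomial with constant term 20520, so the system is type 1.
K_v = lim_{s→0} s·G(s) = K / 20520 = (1/20520)·K.
e_ss = 4/K_v = 8208 ⇒ K_v = 1/2052 ⇒ K = (1/2052)/(1/20520) = 10.

10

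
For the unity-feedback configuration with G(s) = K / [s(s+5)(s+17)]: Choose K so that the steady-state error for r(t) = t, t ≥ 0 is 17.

G(s) has one factor of s in the denominator, so the system is type 1.
K_v = lim_{s→0} s·G(s) = K / (5·17) = (1/85)·K.
e_ss = 1/K_v = 17 ⇒ K_v = 1/17 ⇒ K = (1/17)/(1/85) = 5.

5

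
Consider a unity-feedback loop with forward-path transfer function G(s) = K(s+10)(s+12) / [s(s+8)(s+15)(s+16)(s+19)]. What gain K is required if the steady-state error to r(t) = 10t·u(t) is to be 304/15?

G(s) has one factor of s in the denominator, so the system is type 1.
K_v = lim_{s→0} s·G(s) = K·10·12 / (8·15·16·19) = (1/304)·K.
e_ss = 10/K_v = 304/15 ⇒ K_v = 75/152 ⇒ K = (75/152)/(1/304) = 150.

150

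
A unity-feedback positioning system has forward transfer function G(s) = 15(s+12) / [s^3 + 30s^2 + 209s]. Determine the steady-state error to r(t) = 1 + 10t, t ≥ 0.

The denominator has no term below 209s — 1 pole at s=0, type 1. By superposition:
  • 1: tracked with zero error.
  • 10t: e_ss = 10/K_v with K_v=180/209 → 209/18.
Total e_ss = 209/18.

209/18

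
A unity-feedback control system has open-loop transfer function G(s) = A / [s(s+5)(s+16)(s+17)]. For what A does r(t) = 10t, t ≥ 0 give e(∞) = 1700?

8

The open loop has one pole at the origin → type 1 system.
K_v = lim_{s→0} s·G(s) = A / (5·16·17) = (1/1360)·A.
e_ss = 10/K_v = 1700 ⇒ K_v = 1/170 ⇒ A = (1/170)/(1/1360) = 8.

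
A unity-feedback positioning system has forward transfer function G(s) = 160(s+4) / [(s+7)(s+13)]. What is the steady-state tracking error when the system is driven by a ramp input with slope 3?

infinity

No free integrators in G(s): this is a type 0 system.
K_v = lim_{s→0} s·G(s) = 0; the steady-state error to this ramp input grows without bound.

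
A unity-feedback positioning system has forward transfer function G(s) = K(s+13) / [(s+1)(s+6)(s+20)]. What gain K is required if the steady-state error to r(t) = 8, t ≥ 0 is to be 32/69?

The open loop has no poles at the origin → type 0 system.
K_p = lim_{s→0} G(s) = K·13 / (1·6·20) = (13/120)·K.
e_ss = 8/(1 + K_p) = 32/69 ⇒ 1 + (13/120)·K = 17.25 ⇒ K = 150.

150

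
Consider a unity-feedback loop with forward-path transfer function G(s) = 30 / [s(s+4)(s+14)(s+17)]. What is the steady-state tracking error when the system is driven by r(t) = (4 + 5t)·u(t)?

One free integrator in G(s): this is a type 1 system. Treating each term separately:
  • 4: tracked with zero error.
  • 5t: e_ss = 5/K_v with K_v=15/476 → 476/3.
Total e_ss = 476/3.

476/3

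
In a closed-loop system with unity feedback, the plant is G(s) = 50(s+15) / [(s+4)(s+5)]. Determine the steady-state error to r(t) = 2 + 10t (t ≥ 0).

infinity

The open loop has no poles at the origin → type 0 system. Taking each input component in turn:
  • 2: e_ss = 2/(1+K_p) with K_p=37.5 → 4/77.
  • 10t: a type-0 system cannot track it, e_ss → ∞.
The unbounded component dominates.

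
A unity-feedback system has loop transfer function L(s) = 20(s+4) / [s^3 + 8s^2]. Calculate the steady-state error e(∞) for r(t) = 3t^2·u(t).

0.6

Factoring s^2 from the denominator leaves a polynomial with constant term 8, so the system is type 2.
K_a = lim_{s→0} s^2·L(s) = 20·4 / 8 = 10.
r(t) = 3t^2 gives R(s) = 6/s^3.
e_ss = 6/K_a = 6/10 = 0.6.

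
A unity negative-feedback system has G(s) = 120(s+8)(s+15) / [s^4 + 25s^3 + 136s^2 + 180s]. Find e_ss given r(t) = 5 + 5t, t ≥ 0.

Factoring s from the denominator leaves a polynomial with constant term 180, so the system is type 1. Taking each input component in turn:
  • 5: tracked with zero error.
  • 5t: e_ss = 5/K_v with K_v=80 → 0.0625.
Total e_ss = 0.0625.

0.0625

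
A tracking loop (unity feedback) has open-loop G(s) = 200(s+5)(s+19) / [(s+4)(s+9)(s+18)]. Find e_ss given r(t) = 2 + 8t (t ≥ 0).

infinity

No free integrators in G(s): this is a type 0 system. By superposition:
  • 2: e_ss = 2/(1+K_p) with K_p=2375/81 → 81/1228.
  • 8t: a type-0 system cannot track it, e_ss → ∞.
The unbounded component dominates.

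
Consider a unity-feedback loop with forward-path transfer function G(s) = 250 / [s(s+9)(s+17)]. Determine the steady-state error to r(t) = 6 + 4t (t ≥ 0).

One free integrator in G(s): this is a type 1 system. Treating each term separately:
  • 6: tracked with zero error.
  • 4t: e_ss = 4/K_v with K_v=250/153 → 2.448.
Total e_ss = 2.448.

2.448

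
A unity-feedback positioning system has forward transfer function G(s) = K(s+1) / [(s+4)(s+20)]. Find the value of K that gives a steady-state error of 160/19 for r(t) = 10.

The open loop has no poles at the origin → type 0 system.
K_p = lim_{s→0} G(s) = K·1 / (4·20) = 0.0125·K.
e_ss = 10/(1 + K_p) = 160/19 ⇒ 1 + 0.0125·K = 1.1875 ⇒ K = 15.

15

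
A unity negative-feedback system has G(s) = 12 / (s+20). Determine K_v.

No free integrators in G(s): this is a type 0 system.
K_v = lim_{s→0} s·G(s) = 0 (the extra factor of s kills the finite limit).

0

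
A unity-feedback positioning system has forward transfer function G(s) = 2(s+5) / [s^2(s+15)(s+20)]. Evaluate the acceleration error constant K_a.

G(s) has two factors of s in the denominator, so the system is type 2.
K_a = lim_{s→0} s^2·G(s) = 2·5 / (15·20) = 1/30.

1/30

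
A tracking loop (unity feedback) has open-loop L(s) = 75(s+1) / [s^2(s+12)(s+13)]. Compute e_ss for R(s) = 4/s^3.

The open loop has two poles at the origin → type 2 system.
K_a = lim_{s→0} s^2·L(s) = 75·1 / (12·13) = 25/52.
r(t) = 2t^2 gives R(s) = 4/s^3.
e_ss = 4/K_a = 4/(25/52) = 8.32.

8.32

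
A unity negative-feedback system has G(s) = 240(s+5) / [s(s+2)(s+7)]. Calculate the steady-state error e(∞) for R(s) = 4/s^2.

G(s) has one factor of s in the denominator, so the system is type 1.
K_v = lim_{s→0} s·G(s) = 240·5 / (2·7) = 600/7.
e_ss = 4/K_v = 4/(600/7) = 7/150.

7/150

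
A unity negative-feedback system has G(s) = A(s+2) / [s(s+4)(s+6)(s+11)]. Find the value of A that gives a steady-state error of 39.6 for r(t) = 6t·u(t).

G(s) has one factor of s in the denominator, so the system is type 1.
K_v = lim_{s→0} s·G(s) = A·2 / (4·6·11) = (1/132)·A.
e_ss = 6/K_v = 39.6 ⇒ K_v = 5/33 ⇒ A = (5/33)/(1/132) = 20.

20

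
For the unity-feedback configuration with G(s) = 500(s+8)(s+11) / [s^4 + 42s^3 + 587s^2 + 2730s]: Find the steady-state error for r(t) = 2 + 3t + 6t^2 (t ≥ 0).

Lowest-order denominator term is 2730s, so the open loop has 1 pole at the origin → type 1 system. Treating each term separately:
  • 2: tracked with zero error.
  • 3t: e_ss = 3/K_v with K_v=4400/273 → 819/4400.
  • 6t^2: a type-1 system cannot track it, e_ss → ∞.
The unbounded component dominates.

infinity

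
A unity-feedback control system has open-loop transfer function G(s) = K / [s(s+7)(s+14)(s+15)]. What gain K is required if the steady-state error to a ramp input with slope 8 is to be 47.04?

System type = 1 (one pole at s=0).
K_v = lim_{s→0} s·G(s) = K / (7·14·15) = (1/1470)·K.
e_ss = 8/K_v = 47.04 ⇒ K_v = 25/147 ⇒ K = (25/147)/(1/1470) = 250.

250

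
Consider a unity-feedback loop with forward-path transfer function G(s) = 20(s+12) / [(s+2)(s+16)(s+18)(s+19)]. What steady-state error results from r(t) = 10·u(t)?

G(s) has no factors of s in the denominator, so the system is type 0.
K_p = lim_{s→0} G(s) = 20·12 / (2·16·18·19) = 5/228.
e_ss = 10/(1 + K_p) = 10/(233/228) = 2280/233.

2280/233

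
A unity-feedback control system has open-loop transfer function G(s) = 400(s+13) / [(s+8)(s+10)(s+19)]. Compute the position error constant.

65/19

System type = 0 (no poles at s=0).
K_p = lim_{s→0} G(s) = 400·13 / (8·10·19) = 65/19.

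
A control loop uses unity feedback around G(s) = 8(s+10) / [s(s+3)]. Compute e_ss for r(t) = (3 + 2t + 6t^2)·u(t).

infinity

System type = 1 (one pole at s=0). By superposition:
  • 3: tracked with zero error.
  • 2t: e_ss = 2/K_v with K_v=80/3 → 0.075.
  • 6t^2: a type-1 system cannot track it, e_ss → ∞.
The unbounded component dominates.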